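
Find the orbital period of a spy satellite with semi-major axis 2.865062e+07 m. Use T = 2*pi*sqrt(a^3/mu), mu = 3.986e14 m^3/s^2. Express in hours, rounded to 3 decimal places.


Step 1: a^3 / mu = 2.351809e+22 / 3.986e14 = 5.900173e+07
Step 2: sqrt(5.900173e+07) = 7681.2587 s
Step 3: T = 2*pi * 7681.2587 = 48262.77 s
Step 4: T in hours = 48262.77 / 3600 = 13.406 hours

13.406


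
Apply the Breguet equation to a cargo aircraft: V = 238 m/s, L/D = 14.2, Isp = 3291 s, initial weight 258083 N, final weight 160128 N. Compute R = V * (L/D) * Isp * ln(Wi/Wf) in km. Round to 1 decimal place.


Step 1: Coefficient = V * (L/D) * Isp = 238 * 14.2 * 3291 = 11122263.6 m
Step 2: Wi/Wf = 258083 / 160128 = 1.611729
Step 3: ln(1.611729) = 0.477308
Step 4: R = 11122263.6 * 0.477308 = 5308742.5 m = 5308.7 km

5308.7


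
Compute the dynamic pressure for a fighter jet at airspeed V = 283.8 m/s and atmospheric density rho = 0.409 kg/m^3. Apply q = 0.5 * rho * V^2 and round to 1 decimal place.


Step 1: V^2 = 283.8^2 = 80542.44
Step 2: q = 0.5 * 0.409 * 80542.44
Step 3: q = 16470.9 Pa

16470.9


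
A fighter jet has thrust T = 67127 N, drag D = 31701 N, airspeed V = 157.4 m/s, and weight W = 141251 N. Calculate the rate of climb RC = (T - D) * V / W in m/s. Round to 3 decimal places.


Step 1: Excess thrust = T - D = 67127 - 31701 = 35426 N
Step 2: Excess power = 35426 * 157.4 = 5576052.4 W
Step 3: RC = 5576052.4 / 141251 = 39.476 m/s

39.476


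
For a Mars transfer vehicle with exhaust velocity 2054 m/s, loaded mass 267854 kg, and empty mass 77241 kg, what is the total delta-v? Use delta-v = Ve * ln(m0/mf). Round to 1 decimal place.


Step 1: Mass ratio m0/mf = 267854 / 77241 = 3.46777
Step 2: ln(3.46777) = 1.243512
Step 3: delta-v = 2054 * 1.243512 = 2554.2 m/s

2554.2


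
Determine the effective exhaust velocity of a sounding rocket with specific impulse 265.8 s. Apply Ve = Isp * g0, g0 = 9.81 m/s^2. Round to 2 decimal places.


Step 1: Ve = Isp * g0 = 265.8 * 9.81
Step 2: Ve = 2607.50 m/s

2607.50


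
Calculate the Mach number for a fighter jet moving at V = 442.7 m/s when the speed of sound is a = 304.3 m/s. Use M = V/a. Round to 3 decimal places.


Step 1: M = V / a = 442.7 / 304.3
Step 2: M = 1.455

1.455


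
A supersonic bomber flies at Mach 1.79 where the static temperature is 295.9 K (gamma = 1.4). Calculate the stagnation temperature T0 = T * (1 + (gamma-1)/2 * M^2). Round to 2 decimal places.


Step 1: (gamma-1)/2 = 0.2
Step 2: M^2 = 3.2041
Step 3: 1 + 0.2 * 3.2041 = 1.64082
Step 4: T0 = 295.9 * 1.64082 = 485.52 K

485.52


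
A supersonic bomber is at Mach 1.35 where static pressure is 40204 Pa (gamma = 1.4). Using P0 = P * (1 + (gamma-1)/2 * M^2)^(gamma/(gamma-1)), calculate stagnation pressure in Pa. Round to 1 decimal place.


Step 1: (gamma-1)/2 * M^2 = 0.2 * 1.8225 = 0.3645
Step 2: 1 + 0.3645 = 1.3645
Step 3: Exponent gamma/(gamma-1) = 3.5
Step 4: P0 = 40204 * 1.3645^3.5 = 119309.9 Pa

119309.9


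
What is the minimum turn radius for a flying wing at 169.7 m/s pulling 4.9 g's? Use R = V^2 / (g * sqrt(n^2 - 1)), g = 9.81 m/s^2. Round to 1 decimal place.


Step 1: V^2 = 169.7^2 = 28798.09
Step 2: n^2 - 1 = 4.9^2 - 1 = 23.01
Step 3: sqrt(23.01) = 4.796874
Step 4: R = 28798.09 / (9.81 * 4.796874) = 612.0 m

612.0


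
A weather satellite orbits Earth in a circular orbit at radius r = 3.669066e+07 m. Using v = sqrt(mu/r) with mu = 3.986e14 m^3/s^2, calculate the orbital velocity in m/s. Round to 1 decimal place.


Step 1: mu / r = 3.986e14 / 3.669066e+07 = 10863800.2151
Step 2: v = sqrt(10863800.2151) = 3296.0 m/s

3296.0


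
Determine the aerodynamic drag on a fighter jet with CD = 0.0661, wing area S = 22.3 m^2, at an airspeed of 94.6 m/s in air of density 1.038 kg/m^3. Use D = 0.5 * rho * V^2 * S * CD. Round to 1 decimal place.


Step 1: Dynamic pressure q = 0.5 * 1.038 * 94.6^2 = 4644.614 Pa
Step 2: Drag D = q * S * CD = 4644.614 * 22.3 * 0.0661
Step 3: D = 6846.3 N

6846.3


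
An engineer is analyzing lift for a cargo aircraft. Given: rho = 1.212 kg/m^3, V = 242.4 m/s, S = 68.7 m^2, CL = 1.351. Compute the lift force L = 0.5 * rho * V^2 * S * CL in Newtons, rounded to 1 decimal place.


Step 1: Calculate dynamic pressure q = 0.5 * 1.212 * 242.4^2 = 0.5 * 1.212 * 58757.76 = 35607.2026 Pa
Step 2: Multiply by wing area and lift coefficient: L = 35607.2026 * 68.7 * 1.351
Step 3: L = 2446214.8159 * 1.351 = 3304836.2 N

3304836.2


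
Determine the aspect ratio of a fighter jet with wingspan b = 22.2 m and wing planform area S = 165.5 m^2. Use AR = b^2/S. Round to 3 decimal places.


Step 1: b^2 = 22.2^2 = 492.84
Step 2: AR = 492.84 / 165.5 = 2.978

2.978


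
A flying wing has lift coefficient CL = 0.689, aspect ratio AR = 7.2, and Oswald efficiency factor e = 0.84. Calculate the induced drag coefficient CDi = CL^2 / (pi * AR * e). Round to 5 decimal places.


Step 1: CL^2 = 0.689^2 = 0.474721
Step 2: pi * AR * e = 3.14159 * 7.2 * 0.84 = 19.000352
Step 3: CDi = 0.474721 / 19.000352 = 0.02498

0.02498


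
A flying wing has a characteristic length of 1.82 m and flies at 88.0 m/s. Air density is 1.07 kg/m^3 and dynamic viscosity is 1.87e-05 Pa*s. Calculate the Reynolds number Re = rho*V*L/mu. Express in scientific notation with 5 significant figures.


Step 1: Numerator = rho * V * L = 1.07 * 88.0 * 1.82 = 171.3712
Step 2: Re = 171.3712 / 1.87e-05
Step 3: Re = 9.1642e+06

9.1642e+06


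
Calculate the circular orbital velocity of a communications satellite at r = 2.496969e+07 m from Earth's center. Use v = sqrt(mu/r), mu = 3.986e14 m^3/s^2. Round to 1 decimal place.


Step 1: mu / r = 3.986e14 / 2.496969e+07 = 15963353.9704
Step 2: v = sqrt(15963353.9704) = 3995.4 m/s

3995.4


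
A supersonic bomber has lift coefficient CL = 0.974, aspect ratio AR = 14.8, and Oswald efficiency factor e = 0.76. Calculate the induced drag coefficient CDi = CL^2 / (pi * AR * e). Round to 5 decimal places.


Step 1: CL^2 = 0.974^2 = 0.948676
Step 2: pi * AR * e = 3.14159 * 14.8 * 0.76 = 35.336634
Step 3: CDi = 0.948676 / 35.336634 = 0.02685

0.02685


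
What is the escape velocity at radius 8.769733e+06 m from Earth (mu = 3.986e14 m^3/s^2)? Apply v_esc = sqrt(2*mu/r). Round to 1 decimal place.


Step 1: 2*mu/r = 2 * 3.986e14 / 8.769733e+06 = 90903565.7072
Step 2: v_esc = sqrt(90903565.7072) = 9534.3 m/s

9534.3


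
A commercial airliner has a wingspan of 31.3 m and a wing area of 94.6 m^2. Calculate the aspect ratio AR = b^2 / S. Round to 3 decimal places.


Step 1: b^2 = 31.3^2 = 979.69
Step 2: AR = 979.69 / 94.6 = 10.356

10.356


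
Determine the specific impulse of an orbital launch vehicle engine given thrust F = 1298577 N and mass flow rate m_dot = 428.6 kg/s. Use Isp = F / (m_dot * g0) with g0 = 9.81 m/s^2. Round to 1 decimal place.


Step 1: m_dot * g0 = 428.6 * 9.81 = 4204.57
Step 2: Isp = 1298577 / 4204.57 = 308.8 s

308.8


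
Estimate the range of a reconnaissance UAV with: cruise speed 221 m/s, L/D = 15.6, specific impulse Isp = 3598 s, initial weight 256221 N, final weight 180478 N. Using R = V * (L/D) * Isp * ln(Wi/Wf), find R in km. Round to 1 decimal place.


Step 1: Coefficient = V * (L/D) * Isp = 221 * 15.6 * 3598 = 12404464.8 m
Step 2: Wi/Wf = 256221 / 180478 = 1.41968
Step 3: ln(1.41968) = 0.350431
Step 4: R = 12404464.8 * 0.350431 = 4346914.8 m = 4346.9 km

4346.9


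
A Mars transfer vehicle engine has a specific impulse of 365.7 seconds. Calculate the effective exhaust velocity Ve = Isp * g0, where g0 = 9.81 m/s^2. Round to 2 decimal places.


Step 1: Ve = Isp * g0 = 365.7 * 9.81
Step 2: Ve = 3587.52 m/s

3587.52


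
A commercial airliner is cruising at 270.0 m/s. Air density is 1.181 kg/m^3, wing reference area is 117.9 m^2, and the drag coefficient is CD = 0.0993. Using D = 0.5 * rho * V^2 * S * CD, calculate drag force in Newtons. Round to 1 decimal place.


Step 1: Dynamic pressure q = 0.5 * 1.181 * 270.0^2 = 43047.45 Pa
Step 2: Drag D = q * S * CD = 43047.45 * 117.9 * 0.0993
Step 3: D = 503976.7 N

503976.7


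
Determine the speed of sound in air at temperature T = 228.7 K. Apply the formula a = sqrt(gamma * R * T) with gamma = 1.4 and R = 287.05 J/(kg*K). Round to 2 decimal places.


Step 1: gamma * R * T = 1.4 * 287.05 * 228.7 = 91907.669
Step 2: a = sqrt(91907.669) = 303.16 m/s

303.16


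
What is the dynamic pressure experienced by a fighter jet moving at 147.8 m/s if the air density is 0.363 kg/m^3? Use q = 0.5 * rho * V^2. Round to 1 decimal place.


Step 1: V^2 = 147.8^2 = 21844.84
Step 2: q = 0.5 * 0.363 * 21844.84
Step 3: q = 3964.8 Pa

3964.8


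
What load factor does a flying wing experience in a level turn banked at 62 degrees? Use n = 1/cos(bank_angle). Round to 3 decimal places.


Step 1: Convert 62 degrees to radians = 1.082104
Step 2: cos(62 deg) = 0.469472
Step 3: n = 1 / 0.469472 = 2.130

2.130


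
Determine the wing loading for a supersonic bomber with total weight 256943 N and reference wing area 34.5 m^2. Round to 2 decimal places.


Step 1: Wing loading = W / S = 256943 / 34.5
Step 2: Wing loading = 7447.62 N/m^2

7447.62


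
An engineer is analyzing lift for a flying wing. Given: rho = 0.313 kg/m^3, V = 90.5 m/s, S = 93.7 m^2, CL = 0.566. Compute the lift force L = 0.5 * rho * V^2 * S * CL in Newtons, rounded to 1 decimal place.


Step 1: Calculate dynamic pressure q = 0.5 * 0.313 * 90.5^2 = 0.5 * 0.313 * 8190.25 = 1281.7741 Pa
Step 2: Multiply by wing area and lift coefficient: L = 1281.7741 * 93.7 * 0.566
Step 3: L = 120102.2355 * 0.566 = 67977.9 N

67977.9


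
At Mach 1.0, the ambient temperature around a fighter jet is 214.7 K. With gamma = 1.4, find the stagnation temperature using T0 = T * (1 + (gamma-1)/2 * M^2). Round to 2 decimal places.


Step 1: (gamma-1)/2 = 0.2
Step 2: M^2 = 1.0
Step 3: 1 + 0.2 * 1.0 = 1.2
Step 4: T0 = 214.7 * 1.2 = 257.64 K

257.64


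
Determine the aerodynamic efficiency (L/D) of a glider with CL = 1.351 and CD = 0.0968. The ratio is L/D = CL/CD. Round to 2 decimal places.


Step 1: L/D = CL / CD = 1.351 / 0.0968
Step 2: L/D = 13.96

13.96


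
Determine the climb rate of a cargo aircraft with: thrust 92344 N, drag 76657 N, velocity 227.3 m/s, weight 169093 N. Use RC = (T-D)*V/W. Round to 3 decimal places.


Step 1: Excess thrust = T - D = 92344 - 76657 = 15687 N
Step 2: Excess power = 15687 * 227.3 = 3565655.1 W
Step 3: RC = 3565655.1 / 169093 = 21.087 m/s

21.087


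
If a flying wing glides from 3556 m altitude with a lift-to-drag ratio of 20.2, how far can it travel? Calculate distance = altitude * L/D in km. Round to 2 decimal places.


Step 1: Glide distance = altitude * L/D = 3556 * 20.2 = 71831.2 m
Step 2: Convert to km: 71831.2 / 1000 = 71.83 km

71.83


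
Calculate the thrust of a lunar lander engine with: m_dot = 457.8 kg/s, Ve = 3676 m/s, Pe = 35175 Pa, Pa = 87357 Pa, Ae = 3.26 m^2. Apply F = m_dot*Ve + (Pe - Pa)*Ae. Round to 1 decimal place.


Step 1: Momentum thrust = m_dot * Ve = 457.8 * 3676 = 1682872.8 N
Step 2: Pressure thrust = (Pe - Pa) * Ae = (35175 - 87357) * 3.26 = -170113.32 N
Step 3: Total thrust F = 1682872.8 + -170113.32 = 1512759.5 N

1512759.5


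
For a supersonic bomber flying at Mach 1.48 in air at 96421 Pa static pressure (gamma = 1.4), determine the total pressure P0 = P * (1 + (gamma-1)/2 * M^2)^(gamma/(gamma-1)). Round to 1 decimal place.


Step 1: (gamma-1)/2 * M^2 = 0.2 * 2.1904 = 0.43808
Step 2: 1 + 0.43808 = 1.43808
Step 3: Exponent gamma/(gamma-1) = 3.5
Step 4: P0 = 96421 * 1.43808^3.5 = 343884.3 Pa

343884.3


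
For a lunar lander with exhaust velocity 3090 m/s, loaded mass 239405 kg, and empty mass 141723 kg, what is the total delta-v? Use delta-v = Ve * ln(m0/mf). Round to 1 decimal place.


Step 1: Mass ratio m0/mf = 239405 / 141723 = 1.689246
Step 2: ln(1.689246) = 0.524282
Step 3: delta-v = 3090 * 0.524282 = 1620.0 m/s

1620.0


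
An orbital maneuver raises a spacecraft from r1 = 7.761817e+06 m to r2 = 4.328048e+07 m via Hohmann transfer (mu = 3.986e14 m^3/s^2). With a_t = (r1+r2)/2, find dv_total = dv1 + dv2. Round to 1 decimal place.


Step 1: Transfer semi-major axis a_t = (7.761817e+06 + 4.328048e+07) / 2 = 2.552115e+07 m
Step 2: v1 (circular at r1) = sqrt(mu/r1) = 7166.17 m/s
Step 3: v_t1 = sqrt(mu*(2/r1 - 1/a_t)) = 9332.18 m/s
Step 4: dv1 = |9332.18 - 7166.17| = 2166.01 m/s
Step 5: v2 (circular at r2) = 3034.75 m/s, v_t2 = 1673.61 m/s
Step 6: dv2 = |3034.75 - 1673.61| = 1361.14 m/s
Step 7: Total delta-v = 2166.01 + 1361.14 = 3527.1 m/s

3527.1


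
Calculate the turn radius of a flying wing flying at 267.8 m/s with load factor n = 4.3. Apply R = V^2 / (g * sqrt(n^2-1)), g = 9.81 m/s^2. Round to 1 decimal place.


Step 1: V^2 = 267.8^2 = 71716.84
Step 2: n^2 - 1 = 4.3^2 - 1 = 17.49
Step 3: sqrt(17.49) = 4.182105
Step 4: R = 71716.84 / (9.81 * 4.182105) = 1748.1 m

1748.1


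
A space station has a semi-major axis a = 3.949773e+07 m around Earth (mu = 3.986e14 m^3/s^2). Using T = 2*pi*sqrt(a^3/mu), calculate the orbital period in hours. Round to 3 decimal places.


Step 1: a^3 / mu = 6.161925e+22 / 3.986e14 = 1.545892e+08
Step 2: sqrt(1.545892e+08) = 12433.39 s
Step 3: T = 2*pi * 12433.39 = 78121.29 s
Step 4: T in hours = 78121.29 / 3600 = 21.700 hours

21.700


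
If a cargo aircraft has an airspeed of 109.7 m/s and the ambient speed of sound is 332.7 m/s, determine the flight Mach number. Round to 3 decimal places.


Step 1: M = V / a = 109.7 / 332.7
Step 2: M = 0.330

0.330


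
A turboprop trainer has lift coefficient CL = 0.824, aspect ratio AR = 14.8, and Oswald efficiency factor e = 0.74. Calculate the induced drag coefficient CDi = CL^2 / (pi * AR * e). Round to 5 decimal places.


Step 1: CL^2 = 0.824^2 = 0.678976
Step 2: pi * AR * e = 3.14159 * 14.8 * 0.74 = 34.406723
Step 3: CDi = 0.678976 / 34.406723 = 0.01973

0.01973


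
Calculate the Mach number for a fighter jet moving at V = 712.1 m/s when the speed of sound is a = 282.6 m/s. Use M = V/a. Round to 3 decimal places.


Step 1: M = V / a = 712.1 / 282.6
Step 2: M = 2.520

2.520


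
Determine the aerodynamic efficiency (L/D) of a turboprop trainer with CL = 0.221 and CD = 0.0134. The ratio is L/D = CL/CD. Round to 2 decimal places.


Step 1: L/D = CL / CD = 0.221 / 0.0134
Step 2: L/D = 16.49

16.49


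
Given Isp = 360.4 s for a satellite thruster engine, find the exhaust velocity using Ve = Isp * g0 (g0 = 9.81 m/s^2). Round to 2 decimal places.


Step 1: Ve = Isp * g0 = 360.4 * 9.81
Step 2: Ve = 3535.52 m/s

3535.52


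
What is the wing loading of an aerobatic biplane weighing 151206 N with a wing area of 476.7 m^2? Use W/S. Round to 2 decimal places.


Step 1: Wing loading = W / S = 151206 / 476.7
Step 2: Wing loading = 317.19 N/m^2

317.19


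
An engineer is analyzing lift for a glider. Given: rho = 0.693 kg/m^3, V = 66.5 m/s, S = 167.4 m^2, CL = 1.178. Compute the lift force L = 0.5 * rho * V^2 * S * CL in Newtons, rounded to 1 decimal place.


Step 1: Calculate dynamic pressure q = 0.5 * 0.693 * 66.5^2 = 0.5 * 0.693 * 4422.25 = 1532.3096 Pa
Step 2: Multiply by wing area and lift coefficient: L = 1532.3096 * 167.4 * 1.178
Step 3: L = 256508.6312 * 1.178 = 302167.2 N

302167.2


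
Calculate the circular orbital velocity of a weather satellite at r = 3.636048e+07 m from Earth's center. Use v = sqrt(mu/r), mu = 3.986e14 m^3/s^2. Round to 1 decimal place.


Step 1: mu / r = 3.986e14 / 3.636048e+07 = 10962451.5408
Step 2: v = sqrt(10962451.5408) = 3311.0 m/s

3311.0


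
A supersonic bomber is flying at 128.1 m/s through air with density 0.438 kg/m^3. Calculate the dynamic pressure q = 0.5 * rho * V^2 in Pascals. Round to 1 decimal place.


Step 1: V^2 = 128.1^2 = 16409.61
Step 2: q = 0.5 * 0.438 * 16409.61
Step 3: q = 3593.7 Pa

3593.7


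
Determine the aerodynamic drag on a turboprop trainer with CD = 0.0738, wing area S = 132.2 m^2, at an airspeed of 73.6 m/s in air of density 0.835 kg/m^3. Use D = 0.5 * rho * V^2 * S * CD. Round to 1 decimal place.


Step 1: Dynamic pressure q = 0.5 * 0.835 * 73.6^2 = 2261.5808 Pa
Step 2: Drag D = q * S * CD = 2261.5808 * 132.2 * 0.0738
Step 3: D = 22064.8 N

22064.8


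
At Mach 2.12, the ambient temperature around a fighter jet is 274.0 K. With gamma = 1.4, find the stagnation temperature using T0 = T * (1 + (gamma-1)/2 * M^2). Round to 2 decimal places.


Step 1: (gamma-1)/2 = 0.2
Step 2: M^2 = 4.4944
Step 3: 1 + 0.2 * 4.4944 = 1.89888
Step 4: T0 = 274.0 * 1.89888 = 520.29 K

520.29


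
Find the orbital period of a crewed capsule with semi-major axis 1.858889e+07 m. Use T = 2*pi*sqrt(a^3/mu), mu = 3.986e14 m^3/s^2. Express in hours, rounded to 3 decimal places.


Step 1: a^3 / mu = 6.423332e+21 / 3.986e14 = 1.611473e+07
Step 2: sqrt(1.611473e+07) = 4014.3158 s
Step 3: T = 2*pi * 4014.3158 = 25222.69 s
Step 4: T in hours = 25222.69 / 3600 = 7.006 hours

7.006


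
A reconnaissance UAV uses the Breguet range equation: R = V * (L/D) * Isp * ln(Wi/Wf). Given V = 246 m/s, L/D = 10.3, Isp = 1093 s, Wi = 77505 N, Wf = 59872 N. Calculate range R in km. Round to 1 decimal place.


Step 1: Coefficient = V * (L/D) * Isp = 246 * 10.3 * 1093 = 2769443.4 m
Step 2: Wi/Wf = 77505 / 59872 = 1.294512
Step 3: ln(1.294512) = 0.258134
Step 4: R = 2769443.4 * 0.258134 = 714886.1 m = 714.9 km

714.9


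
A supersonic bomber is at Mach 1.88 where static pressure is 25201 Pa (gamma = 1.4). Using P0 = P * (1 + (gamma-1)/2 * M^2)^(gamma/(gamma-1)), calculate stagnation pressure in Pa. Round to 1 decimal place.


Step 1: (gamma-1)/2 * M^2 = 0.2 * 3.5344 = 0.70688
Step 2: 1 + 0.70688 = 1.70688
Step 3: Exponent gamma/(gamma-1) = 3.5
Step 4: P0 = 25201 * 1.70688^3.5 = 163730.0 Pa

163730.0


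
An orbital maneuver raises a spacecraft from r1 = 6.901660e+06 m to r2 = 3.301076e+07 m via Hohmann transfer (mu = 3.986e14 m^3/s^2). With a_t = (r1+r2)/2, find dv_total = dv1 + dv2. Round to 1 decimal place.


Step 1: Transfer semi-major axis a_t = (6.901660e+06 + 3.301076e+07) / 2 = 1.995621e+07 m
Step 2: v1 (circular at r1) = sqrt(mu/r1) = 7599.62 m/s
Step 3: v_t1 = sqrt(mu*(2/r1 - 1/a_t)) = 9774.19 m/s
Step 4: dv1 = |9774.19 - 7599.62| = 2174.57 m/s
Step 5: v2 (circular at r2) = 3474.89 m/s, v_t2 = 2043.52 m/s
Step 6: dv2 = |3474.89 - 2043.52| = 1431.37 m/s
Step 7: Total delta-v = 2174.57 + 1431.37 = 3605.9 m/s

3605.9


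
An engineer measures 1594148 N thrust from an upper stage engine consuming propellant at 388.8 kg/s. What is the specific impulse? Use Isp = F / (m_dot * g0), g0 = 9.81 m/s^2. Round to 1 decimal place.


Step 1: m_dot * g0 = 388.8 * 9.81 = 3814.13
Step 2: Isp = 1594148 / 3814.13 = 418.0 s

418.0


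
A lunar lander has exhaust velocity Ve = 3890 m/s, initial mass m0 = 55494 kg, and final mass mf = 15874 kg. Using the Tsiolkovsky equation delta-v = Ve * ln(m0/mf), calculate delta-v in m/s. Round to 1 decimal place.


Step 1: Mass ratio m0/mf = 55494 / 15874 = 3.495905
Step 2: ln(3.495905) = 1.251592
Step 3: delta-v = 3890 * 1.251592 = 4868.7 m/s

4868.7


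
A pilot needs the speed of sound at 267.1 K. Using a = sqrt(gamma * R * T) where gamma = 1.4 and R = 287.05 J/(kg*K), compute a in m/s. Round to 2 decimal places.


Step 1: gamma * R * T = 1.4 * 287.05 * 267.1 = 107339.477
Step 2: a = sqrt(107339.477) = 327.63 m/s

327.63


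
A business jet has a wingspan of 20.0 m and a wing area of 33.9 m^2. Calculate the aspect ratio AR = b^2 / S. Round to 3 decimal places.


Step 1: b^2 = 20.0^2 = 400.0
Step 2: AR = 400.0 / 33.9 = 11.799

11.799


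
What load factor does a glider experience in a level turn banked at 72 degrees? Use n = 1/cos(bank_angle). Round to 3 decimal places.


Step 1: Convert 72 degrees to radians = 1.256637
Step 2: cos(72 deg) = 0.309017
Step 3: n = 1 / 0.309017 = 3.236

3.236


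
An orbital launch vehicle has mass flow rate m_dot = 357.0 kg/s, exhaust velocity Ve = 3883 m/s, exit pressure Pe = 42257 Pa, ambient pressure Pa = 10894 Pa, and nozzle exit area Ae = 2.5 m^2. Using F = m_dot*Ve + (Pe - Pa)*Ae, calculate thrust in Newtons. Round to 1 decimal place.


Step 1: Momentum thrust = m_dot * Ve = 357.0 * 3883 = 1386231.0 N
Step 2: Pressure thrust = (Pe - Pa) * Ae = (42257 - 10894) * 2.5 = 78407.5 N
Step 3: Total thrust F = 1386231.0 + 78407.5 = 1464638.5 N

1464638.5


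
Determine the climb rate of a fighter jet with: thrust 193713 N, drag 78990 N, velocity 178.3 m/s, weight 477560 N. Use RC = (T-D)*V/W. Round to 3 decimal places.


Step 1: Excess thrust = T - D = 193713 - 78990 = 114723 N
Step 2: Excess power = 114723 * 178.3 = 20455110.9 W
Step 3: RC = 20455110.9 / 477560 = 42.833 m/s

42.833


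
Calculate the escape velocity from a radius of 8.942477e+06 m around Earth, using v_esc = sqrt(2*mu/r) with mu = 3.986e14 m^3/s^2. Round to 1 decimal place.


Step 1: 2*mu/r = 2 * 3.986e14 / 8.942477e+06 = 89147559.4514
Step 2: v_esc = sqrt(89147559.4514) = 9441.8 m/s

9441.8


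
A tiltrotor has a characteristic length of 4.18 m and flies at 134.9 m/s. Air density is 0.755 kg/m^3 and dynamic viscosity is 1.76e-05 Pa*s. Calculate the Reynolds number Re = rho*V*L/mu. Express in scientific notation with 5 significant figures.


Step 1: Numerator = rho * V * L = 0.755 * 134.9 * 4.18 = 425.73091
Step 2: Re = 425.73091 / 1.76e-05
Step 3: Re = 2.4189e+07

2.4189e+07


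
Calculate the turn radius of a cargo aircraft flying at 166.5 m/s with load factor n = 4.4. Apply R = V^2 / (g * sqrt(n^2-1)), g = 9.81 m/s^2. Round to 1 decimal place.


Step 1: V^2 = 166.5^2 = 27722.25
Step 2: n^2 - 1 = 4.4^2 - 1 = 18.36
Step 3: sqrt(18.36) = 4.284857
Step 4: R = 27722.25 / (9.81 * 4.284857) = 659.5 m

659.5


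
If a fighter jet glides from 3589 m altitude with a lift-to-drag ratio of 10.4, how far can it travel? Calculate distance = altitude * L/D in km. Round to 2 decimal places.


Step 1: Glide distance = altitude * L/D = 3589 * 10.4 = 37325.6 m
Step 2: Convert to km: 37325.6 / 1000 = 37.33 km

37.33


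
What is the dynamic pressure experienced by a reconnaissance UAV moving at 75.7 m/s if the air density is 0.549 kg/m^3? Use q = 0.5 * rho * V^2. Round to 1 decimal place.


Step 1: V^2 = 75.7^2 = 5730.49
Step 2: q = 0.5 * 0.549 * 5730.49
Step 3: q = 1573.0 Pa

1573.0


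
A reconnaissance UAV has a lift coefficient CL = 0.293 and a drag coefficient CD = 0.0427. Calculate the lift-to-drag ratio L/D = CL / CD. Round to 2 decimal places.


Step 1: L/D = CL / CD = 0.293 / 0.0427
Step 2: L/D = 6.86

6.86


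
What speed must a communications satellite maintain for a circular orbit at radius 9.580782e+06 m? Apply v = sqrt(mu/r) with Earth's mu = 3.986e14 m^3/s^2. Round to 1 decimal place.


Step 1: mu / r = 3.986e14 / 9.580782e+06 = 41604119.5802
Step 2: v = sqrt(41604119.5802) = 6450.1 m/s

6450.1


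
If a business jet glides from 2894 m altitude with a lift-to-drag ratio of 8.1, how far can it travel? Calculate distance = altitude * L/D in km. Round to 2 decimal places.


Step 1: Glide distance = altitude * L/D = 2894 * 8.1 = 23441.4 m
Step 2: Convert to km: 23441.4 / 1000 = 23.44 km

23.44


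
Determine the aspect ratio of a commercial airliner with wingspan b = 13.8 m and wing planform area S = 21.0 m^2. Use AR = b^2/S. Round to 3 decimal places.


Step 1: b^2 = 13.8^2 = 190.44
Step 2: AR = 190.44 / 21.0 = 9.069

9.069


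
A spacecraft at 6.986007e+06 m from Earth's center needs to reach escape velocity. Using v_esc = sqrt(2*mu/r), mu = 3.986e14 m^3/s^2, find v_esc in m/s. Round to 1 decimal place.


Step 1: 2*mu/r = 2 * 3.986e14 / 6.986007e+06 = 114113827.8275
Step 2: v_esc = sqrt(114113827.8275) = 10682.4 m/s

10682.4


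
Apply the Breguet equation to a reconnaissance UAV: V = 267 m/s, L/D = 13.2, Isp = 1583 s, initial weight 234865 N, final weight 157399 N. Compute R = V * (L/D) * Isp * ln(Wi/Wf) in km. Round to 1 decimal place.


Step 1: Coefficient = V * (L/D) * Isp = 267 * 13.2 * 1583 = 5579125.2 m
Step 2: Wi/Wf = 234865 / 157399 = 1.492163
Step 3: ln(1.492163) = 0.400227
Step 4: R = 5579125.2 * 0.400227 = 2232916.0 m = 2232.9 km

2232.9


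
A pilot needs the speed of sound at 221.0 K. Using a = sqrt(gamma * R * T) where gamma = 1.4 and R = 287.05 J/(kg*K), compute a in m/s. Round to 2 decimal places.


Step 1: gamma * R * T = 1.4 * 287.05 * 221.0 = 88813.27
Step 2: a = sqrt(88813.27) = 298.02 m/s

298.02


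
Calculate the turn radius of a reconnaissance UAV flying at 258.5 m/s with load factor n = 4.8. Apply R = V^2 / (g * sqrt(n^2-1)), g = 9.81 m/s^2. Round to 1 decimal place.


Step 1: V^2 = 258.5^2 = 66822.25
Step 2: n^2 - 1 = 4.8^2 - 1 = 22.04
Step 3: sqrt(22.04) = 4.694678
Step 4: R = 66822.25 / (9.81 * 4.694678) = 1450.9 m

1450.9


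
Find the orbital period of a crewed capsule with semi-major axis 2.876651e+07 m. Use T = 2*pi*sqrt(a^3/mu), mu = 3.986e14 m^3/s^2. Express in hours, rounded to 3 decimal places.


Step 1: a^3 / mu = 2.380464e+22 / 3.986e14 = 5.972061e+07
Step 2: sqrt(5.972061e+07) = 7727.9111 s
Step 3: T = 2*pi * 7727.9111 = 48555.9 s
Step 4: T in hours = 48555.9 / 3600 = 13.488 hours

13.488


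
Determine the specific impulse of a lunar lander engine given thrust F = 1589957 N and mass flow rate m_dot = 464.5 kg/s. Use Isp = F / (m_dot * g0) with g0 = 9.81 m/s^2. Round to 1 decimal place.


Step 1: m_dot * g0 = 464.5 * 9.81 = 4556.74
Step 2: Isp = 1589957 / 4556.74 = 348.9 s

348.9


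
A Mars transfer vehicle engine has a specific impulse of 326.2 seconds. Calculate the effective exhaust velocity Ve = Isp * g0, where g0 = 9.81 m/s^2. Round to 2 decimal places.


Step 1: Ve = Isp * g0 = 326.2 * 9.81
Step 2: Ve = 3200.02 m/s

3200.02


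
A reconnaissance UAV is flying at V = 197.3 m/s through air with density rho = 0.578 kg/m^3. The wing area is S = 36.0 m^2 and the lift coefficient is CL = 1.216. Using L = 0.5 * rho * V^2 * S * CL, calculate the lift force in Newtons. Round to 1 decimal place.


Step 1: Calculate dynamic pressure q = 0.5 * 0.578 * 197.3^2 = 0.5 * 0.578 * 38927.29 = 11249.9868 Pa
Step 2: Multiply by wing area and lift coefficient: L = 11249.9868 * 36.0 * 1.216
Step 3: L = 404999.5252 * 1.216 = 492479.4 N

492479.4


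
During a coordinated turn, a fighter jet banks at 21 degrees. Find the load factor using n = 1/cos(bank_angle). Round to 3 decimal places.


Step 1: Convert 21 degrees to radians = 0.366519
Step 2: cos(21 deg) = 0.93358
Step 3: n = 1 / 0.93358 = 1.071

1.071


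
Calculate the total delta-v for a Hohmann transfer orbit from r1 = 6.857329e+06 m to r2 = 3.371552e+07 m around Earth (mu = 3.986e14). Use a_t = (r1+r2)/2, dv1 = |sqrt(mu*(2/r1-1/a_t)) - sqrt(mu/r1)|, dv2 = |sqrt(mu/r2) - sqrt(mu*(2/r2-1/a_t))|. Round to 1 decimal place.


Step 1: Transfer semi-major axis a_t = (6.857329e+06 + 3.371552e+07) / 2 = 2.028642e+07 m
Step 2: v1 (circular at r1) = sqrt(mu/r1) = 7624.15 m/s
Step 3: v_t1 = sqrt(mu*(2/r1 - 1/a_t)) = 9828.86 m/s
Step 4: dv1 = |9828.86 - 7624.15| = 2204.72 m/s
Step 5: v2 (circular at r2) = 3438.38 m/s, v_t2 = 1999.07 m/s
Step 6: dv2 = |3438.38 - 1999.07| = 1439.31 m/s
Step 7: Total delta-v = 2204.72 + 1439.31 = 3644.0 m/s

3644.0


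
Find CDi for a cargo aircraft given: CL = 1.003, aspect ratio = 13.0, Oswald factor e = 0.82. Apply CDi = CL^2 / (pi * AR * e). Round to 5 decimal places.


Step 1: CL^2 = 1.003^2 = 1.006009
Step 2: pi * AR * e = 3.14159 * 13.0 * 0.82 = 33.489378
Step 3: CDi = 1.006009 / 33.489378 = 0.03004

0.03004


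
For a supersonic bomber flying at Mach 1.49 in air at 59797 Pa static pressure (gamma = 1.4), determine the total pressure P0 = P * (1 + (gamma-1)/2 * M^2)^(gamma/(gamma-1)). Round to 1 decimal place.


Step 1: (gamma-1)/2 * M^2 = 0.2 * 2.2201 = 0.44402
Step 2: 1 + 0.44402 = 1.44402
Step 3: Exponent gamma/(gamma-1) = 3.5
Step 4: P0 = 59797 * 1.44402^3.5 = 216364.3 Pa

216364.3


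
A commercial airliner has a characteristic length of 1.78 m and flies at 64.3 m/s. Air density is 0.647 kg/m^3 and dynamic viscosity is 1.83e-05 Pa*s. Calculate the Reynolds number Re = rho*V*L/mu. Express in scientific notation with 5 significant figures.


Step 1: Numerator = rho * V * L = 0.647 * 64.3 * 1.78 = 74.051738
Step 2: Re = 74.051738 / 1.83e-05
Step 3: Re = 4.0465e+06

4.0465e+06


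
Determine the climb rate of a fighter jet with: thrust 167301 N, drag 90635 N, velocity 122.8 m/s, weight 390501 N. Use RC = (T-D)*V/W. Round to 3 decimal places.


Step 1: Excess thrust = T - D = 167301 - 90635 = 76666 N
Step 2: Excess power = 76666 * 122.8 = 9414584.8 W
Step 3: RC = 9414584.8 / 390501 = 24.109 m/s

24.109


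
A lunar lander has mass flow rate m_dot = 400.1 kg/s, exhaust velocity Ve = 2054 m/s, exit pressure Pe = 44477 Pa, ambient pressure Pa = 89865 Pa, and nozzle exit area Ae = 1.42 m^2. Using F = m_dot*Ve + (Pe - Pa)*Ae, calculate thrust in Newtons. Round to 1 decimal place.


Step 1: Momentum thrust = m_dot * Ve = 400.1 * 2054 = 821805.4 N
Step 2: Pressure thrust = (Pe - Pa) * Ae = (44477 - 89865) * 1.42 = -64450.96 N
Step 3: Total thrust F = 821805.4 + -64450.96 = 757354.4 N

757354.4


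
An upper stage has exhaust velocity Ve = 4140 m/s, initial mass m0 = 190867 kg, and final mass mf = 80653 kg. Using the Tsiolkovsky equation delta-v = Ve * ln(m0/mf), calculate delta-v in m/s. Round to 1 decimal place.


Step 1: Mass ratio m0/mf = 190867 / 80653 = 2.366521
Step 2: ln(2.366521) = 0.861421
Step 3: delta-v = 4140 * 0.861421 = 3566.3 m/s

3566.3


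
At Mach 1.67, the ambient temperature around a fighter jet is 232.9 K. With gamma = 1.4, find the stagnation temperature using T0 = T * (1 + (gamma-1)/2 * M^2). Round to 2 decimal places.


Step 1: (gamma-1)/2 = 0.2
Step 2: M^2 = 2.7889
Step 3: 1 + 0.2 * 2.7889 = 1.55778
Step 4: T0 = 232.9 * 1.55778 = 362.81 K

362.81


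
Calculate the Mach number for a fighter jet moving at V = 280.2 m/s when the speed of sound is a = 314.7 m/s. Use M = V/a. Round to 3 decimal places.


Step 1: M = V / a = 280.2 / 314.7
Step 2: M = 0.890

0.890


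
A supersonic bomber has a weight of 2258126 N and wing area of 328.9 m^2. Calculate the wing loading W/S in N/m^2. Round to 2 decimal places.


Step 1: Wing loading = W / S = 2258126 / 328.9
Step 2: Wing loading = 6865.69 N/m^2

6865.69


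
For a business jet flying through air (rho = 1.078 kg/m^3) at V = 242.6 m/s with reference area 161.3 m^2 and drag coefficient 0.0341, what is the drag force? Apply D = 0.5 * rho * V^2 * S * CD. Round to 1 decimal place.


Step 1: Dynamic pressure q = 0.5 * 1.078 * 242.6^2 = 31722.7156 Pa
Step 2: Drag D = q * S * CD = 31722.7156 * 161.3 * 0.0341
Step 3: D = 174485.4 N

174485.4


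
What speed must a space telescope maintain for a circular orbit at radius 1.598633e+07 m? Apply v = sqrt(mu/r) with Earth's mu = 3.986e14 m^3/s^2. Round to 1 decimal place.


Step 1: mu / r = 3.986e14 / 1.598633e+07 = 24933802.8178
Step 2: v = sqrt(24933802.8178) = 4993.4 m/s

4993.4


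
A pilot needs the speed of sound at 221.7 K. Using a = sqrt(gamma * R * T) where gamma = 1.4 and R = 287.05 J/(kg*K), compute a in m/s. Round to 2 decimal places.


Step 1: gamma * R * T = 1.4 * 287.05 * 221.7 = 89094.579
Step 2: a = sqrt(89094.579) = 298.49 m/s

298.49


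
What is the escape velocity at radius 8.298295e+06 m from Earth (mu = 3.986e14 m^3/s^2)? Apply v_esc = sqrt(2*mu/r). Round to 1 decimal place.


Step 1: 2*mu/r = 2 * 3.986e14 / 8.298295e+06 = 96067927.2067
Step 2: v_esc = sqrt(96067927.2067) = 9801.4 m/s

9801.4


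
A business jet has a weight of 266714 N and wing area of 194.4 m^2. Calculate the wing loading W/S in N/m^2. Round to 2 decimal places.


Step 1: Wing loading = W / S = 266714 / 194.4
Step 2: Wing loading = 1371.99 N/m^2

1371.99


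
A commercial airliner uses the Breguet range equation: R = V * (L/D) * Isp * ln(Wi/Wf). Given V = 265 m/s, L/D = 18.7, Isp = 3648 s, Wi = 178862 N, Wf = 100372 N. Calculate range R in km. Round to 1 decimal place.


Step 1: Coefficient = V * (L/D) * Isp = 265 * 18.7 * 3648 = 18077664.0 m
Step 2: Wi/Wf = 178862 / 100372 = 1.781991
Step 3: ln(1.781991) = 0.577731
Step 4: R = 18077664.0 * 0.577731 = 10444031.9 m = 10444.0 km

10444.0


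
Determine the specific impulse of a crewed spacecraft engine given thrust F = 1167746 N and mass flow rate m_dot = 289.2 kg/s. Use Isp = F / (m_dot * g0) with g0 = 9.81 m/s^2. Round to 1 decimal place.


Step 1: m_dot * g0 = 289.2 * 9.81 = 2837.05
Step 2: Isp = 1167746 / 2837.05 = 411.6 s

411.6


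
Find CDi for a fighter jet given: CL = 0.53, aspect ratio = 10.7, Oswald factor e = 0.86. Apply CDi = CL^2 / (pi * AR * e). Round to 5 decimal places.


Step 1: CL^2 = 0.53^2 = 0.2809
Step 2: pi * AR * e = 3.14159 * 10.7 * 0.86 = 28.908936
Step 3: CDi = 0.2809 / 28.908936 = 0.00972

0.00972


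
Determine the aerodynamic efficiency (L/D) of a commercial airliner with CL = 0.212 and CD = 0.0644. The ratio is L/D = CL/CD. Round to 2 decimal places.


Step 1: L/D = CL / CD = 0.212 / 0.0644
Step 2: L/D = 3.29

3.29


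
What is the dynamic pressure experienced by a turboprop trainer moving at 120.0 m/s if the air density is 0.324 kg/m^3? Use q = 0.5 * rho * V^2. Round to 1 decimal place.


Step 1: V^2 = 120.0^2 = 14400.0
Step 2: q = 0.5 * 0.324 * 14400.0
Step 3: q = 2332.8 Pa

2332.8


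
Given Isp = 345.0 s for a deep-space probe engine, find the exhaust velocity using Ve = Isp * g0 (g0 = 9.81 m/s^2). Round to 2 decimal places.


Step 1: Ve = Isp * g0 = 345.0 * 9.81
Step 2: Ve = 3384.45 m/s

3384.45


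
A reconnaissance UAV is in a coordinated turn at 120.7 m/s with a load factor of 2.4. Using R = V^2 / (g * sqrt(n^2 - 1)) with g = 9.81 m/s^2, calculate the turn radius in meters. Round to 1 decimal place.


Step 1: V^2 = 120.7^2 = 14568.49
Step 2: n^2 - 1 = 2.4^2 - 1 = 4.76
Step 3: sqrt(4.76) = 2.181742
Step 4: R = 14568.49 / (9.81 * 2.181742) = 680.7 m

680.7


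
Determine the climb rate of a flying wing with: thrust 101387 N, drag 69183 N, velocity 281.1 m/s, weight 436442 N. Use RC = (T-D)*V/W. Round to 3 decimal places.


Step 1: Excess thrust = T - D = 101387 - 69183 = 32204 N
Step 2: Excess power = 32204 * 281.1 = 9052544.4 W
Step 3: RC = 9052544.4 / 436442 = 20.742 m/s

20.742


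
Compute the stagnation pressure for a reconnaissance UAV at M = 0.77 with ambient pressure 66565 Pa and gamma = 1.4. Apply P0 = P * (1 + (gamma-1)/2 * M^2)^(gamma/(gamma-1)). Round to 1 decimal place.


Step 1: (gamma-1)/2 * M^2 = 0.2 * 0.5929 = 0.11858
Step 2: 1 + 0.11858 = 1.11858
Step 3: Exponent gamma/(gamma-1) = 3.5
Step 4: P0 = 66565 * 1.11858^3.5 = 98532.8 Pa

98532.8


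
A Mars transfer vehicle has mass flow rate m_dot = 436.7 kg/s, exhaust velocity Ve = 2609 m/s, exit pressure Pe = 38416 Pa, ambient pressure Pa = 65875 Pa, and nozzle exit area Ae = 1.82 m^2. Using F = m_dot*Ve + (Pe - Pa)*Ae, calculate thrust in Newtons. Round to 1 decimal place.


Step 1: Momentum thrust = m_dot * Ve = 436.7 * 2609 = 1139350.3 N
Step 2: Pressure thrust = (Pe - Pa) * Ae = (38416 - 65875) * 1.82 = -49975.38 N
Step 3: Total thrust F = 1139350.3 + -49975.38 = 1089374.9 N

1089374.9


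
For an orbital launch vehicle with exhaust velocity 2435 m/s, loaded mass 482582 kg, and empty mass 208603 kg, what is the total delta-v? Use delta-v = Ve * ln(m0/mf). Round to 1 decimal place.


Step 1: Mass ratio m0/mf = 482582 / 208603 = 2.313399
Step 2: ln(2.313399) = 0.838718
Step 3: delta-v = 2435 * 0.838718 = 2042.3 m/s

2042.3


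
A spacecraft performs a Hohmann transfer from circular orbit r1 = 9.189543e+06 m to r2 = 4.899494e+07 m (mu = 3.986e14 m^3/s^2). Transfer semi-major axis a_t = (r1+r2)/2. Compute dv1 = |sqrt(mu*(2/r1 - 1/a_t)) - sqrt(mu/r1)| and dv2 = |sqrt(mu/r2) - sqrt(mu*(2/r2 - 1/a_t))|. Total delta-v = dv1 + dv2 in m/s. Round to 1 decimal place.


Step 1: Transfer semi-major axis a_t = (9.189543e+06 + 4.899494e+07) / 2 = 2.909224e+07 m
Step 2: v1 (circular at r1) = sqrt(mu/r1) = 6586.0 m/s
Step 3: v_t1 = sqrt(mu*(2/r1 - 1/a_t)) = 8546.9 m/s
Step 4: dv1 = |8546.9 - 6586.0| = 1960.9 m/s
Step 5: v2 (circular at r2) = 2852.29 m/s, v_t2 = 1603.07 m/s
Step 6: dv2 = |2852.29 - 1603.07| = 1249.22 m/s
Step 7: Total delta-v = 1960.9 + 1249.22 = 3210.1 m/s

3210.1


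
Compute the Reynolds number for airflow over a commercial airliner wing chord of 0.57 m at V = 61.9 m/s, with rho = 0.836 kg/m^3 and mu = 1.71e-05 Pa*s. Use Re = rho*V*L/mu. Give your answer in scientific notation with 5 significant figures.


Step 1: Numerator = rho * V * L = 0.836 * 61.9 * 0.57 = 29.496588
Step 2: Re = 29.496588 / 1.71e-05
Step 3: Re = 1.7249e+06

1.7249e+06


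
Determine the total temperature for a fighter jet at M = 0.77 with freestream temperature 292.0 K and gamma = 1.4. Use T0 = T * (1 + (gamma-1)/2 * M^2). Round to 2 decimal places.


Step 1: (gamma-1)/2 = 0.2
Step 2: M^2 = 0.5929
Step 3: 1 + 0.2 * 0.5929 = 1.11858
Step 4: T0 = 292.0 * 1.11858 = 326.63 K

326.63


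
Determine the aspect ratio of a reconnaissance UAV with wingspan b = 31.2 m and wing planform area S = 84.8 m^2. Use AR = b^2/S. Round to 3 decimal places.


Step 1: b^2 = 31.2^2 = 973.44
Step 2: AR = 973.44 / 84.8 = 11.479

11.479


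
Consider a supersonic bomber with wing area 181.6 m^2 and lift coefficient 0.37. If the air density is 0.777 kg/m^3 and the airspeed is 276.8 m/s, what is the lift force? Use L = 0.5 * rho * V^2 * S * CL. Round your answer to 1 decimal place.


Step 1: Calculate dynamic pressure q = 0.5 * 0.777 * 276.8^2 = 0.5 * 0.777 * 76618.24 = 29766.1862 Pa
Step 2: Multiply by wing area and lift coefficient: L = 29766.1862 * 181.6 * 0.37
Step 3: L = 5405539.4212 * 0.37 = 2000049.6 N

2000049.6


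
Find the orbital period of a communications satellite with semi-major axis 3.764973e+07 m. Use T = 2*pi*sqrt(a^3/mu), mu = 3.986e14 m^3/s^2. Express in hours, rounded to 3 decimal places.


Step 1: a^3 / mu = 5.336857e+22 / 3.986e14 = 1.338901e+08
Step 2: sqrt(1.338901e+08) = 11571.0868 s
Step 3: T = 2*pi * 11571.0868 = 72703.28 s
Step 4: T in hours = 72703.28 / 3600 = 20.195 hours

20.195


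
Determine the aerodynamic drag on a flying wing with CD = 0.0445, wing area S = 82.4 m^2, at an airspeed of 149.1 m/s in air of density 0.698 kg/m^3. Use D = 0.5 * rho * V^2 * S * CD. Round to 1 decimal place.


Step 1: Dynamic pressure q = 0.5 * 0.698 * 149.1^2 = 7758.5527 Pa
Step 2: Drag D = q * S * CD = 7758.5527 * 82.4 * 0.0445
Step 3: D = 28449.1 N

28449.1


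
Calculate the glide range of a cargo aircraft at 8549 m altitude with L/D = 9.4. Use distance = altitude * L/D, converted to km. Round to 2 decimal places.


Step 1: Glide distance = altitude * L/D = 8549 * 9.4 = 80360.6 m
Step 2: Convert to km: 80360.6 / 1000 = 80.36 km

80.36


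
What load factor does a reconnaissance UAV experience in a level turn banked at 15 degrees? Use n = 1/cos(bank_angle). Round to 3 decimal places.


Step 1: Convert 15 degrees to radians = 0.261799
Step 2: cos(15 deg) = 0.965926
Step 3: n = 1 / 0.965926 = 1.035

1.035


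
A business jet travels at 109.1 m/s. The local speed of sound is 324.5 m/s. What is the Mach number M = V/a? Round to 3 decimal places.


Step 1: M = V / a = 109.1 / 324.5
Step 2: M = 0.336

0.336


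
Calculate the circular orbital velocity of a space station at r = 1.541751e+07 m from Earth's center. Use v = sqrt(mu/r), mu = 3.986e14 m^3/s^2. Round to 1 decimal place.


Step 1: mu / r = 3.986e14 / 1.541751e+07 = 25853720.8667
Step 2: v = sqrt(25853720.8667) = 5084.7 m/s

5084.7


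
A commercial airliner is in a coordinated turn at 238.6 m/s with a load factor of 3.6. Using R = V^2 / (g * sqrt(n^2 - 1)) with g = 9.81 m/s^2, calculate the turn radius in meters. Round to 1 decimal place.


Step 1: V^2 = 238.6^2 = 56929.96
Step 2: n^2 - 1 = 3.6^2 - 1 = 11.96
Step 3: sqrt(11.96) = 3.458323
Step 4: R = 56929.96 / (9.81 * 3.458323) = 1678.1 m

1678.1


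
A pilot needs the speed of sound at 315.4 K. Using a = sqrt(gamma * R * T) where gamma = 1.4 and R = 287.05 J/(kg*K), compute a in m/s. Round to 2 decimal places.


Step 1: gamma * R * T = 1.4 * 287.05 * 315.4 = 126749.798
Step 2: a = sqrt(126749.798) = 356.02 m/s

356.02
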